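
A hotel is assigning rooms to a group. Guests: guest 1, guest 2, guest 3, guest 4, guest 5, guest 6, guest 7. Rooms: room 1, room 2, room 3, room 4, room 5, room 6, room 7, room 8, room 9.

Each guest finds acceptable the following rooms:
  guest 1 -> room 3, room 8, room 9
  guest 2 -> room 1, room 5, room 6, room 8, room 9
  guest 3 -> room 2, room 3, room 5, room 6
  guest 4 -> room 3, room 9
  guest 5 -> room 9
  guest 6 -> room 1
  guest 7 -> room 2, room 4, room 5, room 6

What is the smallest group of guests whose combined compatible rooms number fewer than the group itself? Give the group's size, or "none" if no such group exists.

A matching saturating every guest exists, for instance guest 1→room 8, guest 2→room 6, guest 3→room 2, guest 4→room 3, guest 5→room 9, guest 6→room 1, guest 7→room 5.
By Hall's marriage theorem, this means |N(S)| ≥ |S| for every subset S, so no violating subset exists.

none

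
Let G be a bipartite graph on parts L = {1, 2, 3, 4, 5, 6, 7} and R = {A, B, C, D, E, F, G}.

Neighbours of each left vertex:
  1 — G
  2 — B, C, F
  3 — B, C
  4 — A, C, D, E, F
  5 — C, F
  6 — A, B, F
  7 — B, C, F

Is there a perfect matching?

The set {2, 3, 5, 7} has only 3 neighbours ({B, C, F}), so by Hall's theorem at most 6 of the 7 left vertices can be matched.
Hence no matching covers every left vertex.

No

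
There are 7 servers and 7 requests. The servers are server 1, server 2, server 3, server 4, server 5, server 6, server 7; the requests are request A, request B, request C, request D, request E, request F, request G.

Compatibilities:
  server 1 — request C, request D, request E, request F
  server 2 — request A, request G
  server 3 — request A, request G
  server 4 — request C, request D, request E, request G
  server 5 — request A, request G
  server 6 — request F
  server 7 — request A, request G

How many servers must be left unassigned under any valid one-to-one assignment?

A valid assignment of size 5: server 1-request E, server 2-request A, server 3-request G, server 4-request C, server 6-request F.
The set {server 2, server 3, server 5, server 7} has only 2 neighbours ({request A, request G}), so by Hall's theorem at most 5 of the 7 servers can be matched.
That matches 5 of the 7, leaving 2 unmatched; no matching can do better.

2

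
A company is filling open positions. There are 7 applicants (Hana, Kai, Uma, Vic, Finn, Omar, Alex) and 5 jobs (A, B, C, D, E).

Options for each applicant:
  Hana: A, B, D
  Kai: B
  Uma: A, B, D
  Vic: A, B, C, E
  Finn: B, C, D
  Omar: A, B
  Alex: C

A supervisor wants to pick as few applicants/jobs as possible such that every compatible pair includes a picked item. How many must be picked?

{Vic, A, B, C, D} is a vertex cover of size 5: every edge has an endpoint in this set.
No smaller cover exists because Hana–A, Kai–B, Uma–D, Vic–E, Finn–C is a matching of size 5, and a cover must include an endpoint of each of these disjoint edges (König's theorem).

5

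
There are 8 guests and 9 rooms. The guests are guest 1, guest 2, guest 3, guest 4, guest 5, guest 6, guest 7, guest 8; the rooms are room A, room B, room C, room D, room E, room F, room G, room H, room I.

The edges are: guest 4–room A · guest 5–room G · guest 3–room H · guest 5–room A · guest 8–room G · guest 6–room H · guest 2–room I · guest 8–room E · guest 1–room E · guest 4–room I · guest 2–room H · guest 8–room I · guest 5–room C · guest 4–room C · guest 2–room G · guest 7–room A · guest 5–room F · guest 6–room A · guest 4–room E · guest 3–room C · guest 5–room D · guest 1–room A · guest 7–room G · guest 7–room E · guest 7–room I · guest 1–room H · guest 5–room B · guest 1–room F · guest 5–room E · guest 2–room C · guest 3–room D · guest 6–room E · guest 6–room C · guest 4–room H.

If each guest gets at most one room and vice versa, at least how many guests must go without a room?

A valid assignment of size 8: guest 1–room F, guest 2–room H, guest 3–room D, guest 4–room A, guest 5–room C, guest 6–room E, guest 7–room I, guest 8–room G.
All 8 guests are matched, so no larger matching exists.
That matches 8 of the 8, leaving 0 unmatched; no matching can do better.

0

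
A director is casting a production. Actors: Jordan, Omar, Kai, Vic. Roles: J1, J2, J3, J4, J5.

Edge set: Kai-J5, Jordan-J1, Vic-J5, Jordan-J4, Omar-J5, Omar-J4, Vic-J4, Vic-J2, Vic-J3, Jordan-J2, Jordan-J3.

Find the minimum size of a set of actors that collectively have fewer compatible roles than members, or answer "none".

none

A matching saturating every actor exists, for instance Jordan→J1, Omar→J4, Kai→J5, Vic→J3.
By Hall's marriage theorem, this means |N(S)| ≥ |S| for every subset S, so no violating subset exists.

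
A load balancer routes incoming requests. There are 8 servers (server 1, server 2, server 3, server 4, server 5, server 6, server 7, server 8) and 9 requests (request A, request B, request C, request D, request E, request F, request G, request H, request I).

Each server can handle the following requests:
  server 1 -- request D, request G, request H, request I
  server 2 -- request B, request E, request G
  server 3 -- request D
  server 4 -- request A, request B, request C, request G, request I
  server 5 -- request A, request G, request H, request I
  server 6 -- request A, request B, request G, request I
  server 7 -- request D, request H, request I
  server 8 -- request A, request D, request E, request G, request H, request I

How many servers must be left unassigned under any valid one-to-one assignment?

0

A valid assignment of size 8: server 1→request I, server 2→request G, server 3→request D, server 4→request C, server 5→request A, server 6→request B, server 7→request H, server 8→request E.
All 8 servers are matched, so no larger matching exists.
That matches 8 of the 8, leaving 0 unmatched; no matching can do better.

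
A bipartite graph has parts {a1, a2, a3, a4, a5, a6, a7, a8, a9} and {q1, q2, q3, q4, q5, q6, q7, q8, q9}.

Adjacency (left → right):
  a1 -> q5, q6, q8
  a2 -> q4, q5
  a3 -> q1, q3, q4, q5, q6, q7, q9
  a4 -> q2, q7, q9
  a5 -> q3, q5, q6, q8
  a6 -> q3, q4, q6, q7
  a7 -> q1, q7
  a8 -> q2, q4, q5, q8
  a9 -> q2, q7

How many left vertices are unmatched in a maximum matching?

0

For example, pair a1–q5, a2–q4, a3–q9, a4–q7, a5–q3, a6–q6, a7–q1, a8–q8, a9–q2.
All 9 left vertices are matched, so no larger matching exists.
That matches 9 of the 9, leaving 0 unmatched; no matching can do better.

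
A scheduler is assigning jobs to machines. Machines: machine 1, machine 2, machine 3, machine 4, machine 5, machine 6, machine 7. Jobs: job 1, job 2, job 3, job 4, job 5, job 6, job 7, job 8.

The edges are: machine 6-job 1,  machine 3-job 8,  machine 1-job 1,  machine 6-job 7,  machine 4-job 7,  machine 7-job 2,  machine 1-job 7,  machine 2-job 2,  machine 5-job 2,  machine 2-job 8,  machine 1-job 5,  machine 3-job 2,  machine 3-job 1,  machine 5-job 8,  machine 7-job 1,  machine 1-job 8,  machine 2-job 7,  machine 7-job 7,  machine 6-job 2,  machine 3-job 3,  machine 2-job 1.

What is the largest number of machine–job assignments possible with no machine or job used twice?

A valid assignment of size 6: machine 1–job 5, machine 2–job 1, machine 3–job 3, machine 4–job 7, machine 5–job 8, machine 6–job 2.
The set {machine 2, machine 4, machine 5, machine 6, machine 7} has only 4 neighbours ({job 1, job 2, job 7, job 8}), so by Hall's theorem at most 6 of the 7 machines can be matched.

6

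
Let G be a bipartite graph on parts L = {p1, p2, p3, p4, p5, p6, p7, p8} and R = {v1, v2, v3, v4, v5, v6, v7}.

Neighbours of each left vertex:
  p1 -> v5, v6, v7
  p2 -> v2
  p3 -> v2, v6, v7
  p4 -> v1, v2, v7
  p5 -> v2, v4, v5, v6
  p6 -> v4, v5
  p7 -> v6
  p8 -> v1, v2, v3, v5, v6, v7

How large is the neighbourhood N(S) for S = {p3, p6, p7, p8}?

7

The union of neighbours of {p3, p6, p7, p8} is {v1, v2, v3, v4, v5, v6, v7}, which has 7 elements.
Since |N(S)| = 7 ≥ |S| = 4, Hall's condition holds for this subset.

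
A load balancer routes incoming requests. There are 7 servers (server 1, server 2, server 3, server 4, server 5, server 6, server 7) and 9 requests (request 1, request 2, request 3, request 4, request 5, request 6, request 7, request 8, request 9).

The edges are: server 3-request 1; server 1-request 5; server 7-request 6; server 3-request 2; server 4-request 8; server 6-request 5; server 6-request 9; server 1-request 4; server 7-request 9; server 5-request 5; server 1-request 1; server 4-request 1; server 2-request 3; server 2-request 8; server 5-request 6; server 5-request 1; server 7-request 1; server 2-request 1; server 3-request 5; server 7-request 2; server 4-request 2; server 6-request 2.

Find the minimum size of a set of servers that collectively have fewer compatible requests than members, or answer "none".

A matching saturating every server exists, for instance server 1→request 4, server 2→request 3, server 3→request 2, server 4→request 8, server 5→request 6, server 6→request 5, server 7→request 9.
By Hall's marriage theorem, this means |N(S)| ≥ |S| for every subset S, so no violating subset exists.

none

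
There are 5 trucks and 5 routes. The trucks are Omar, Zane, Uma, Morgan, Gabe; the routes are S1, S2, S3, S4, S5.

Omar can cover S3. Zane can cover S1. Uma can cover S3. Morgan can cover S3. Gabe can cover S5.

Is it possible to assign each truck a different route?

The set {Omar, Uma, Morgan} has only 1 neighbour ({S3}), so by Hall's theorem at most 3 of the 5 trucks can be matched.
Hence no matching covers every truck.

No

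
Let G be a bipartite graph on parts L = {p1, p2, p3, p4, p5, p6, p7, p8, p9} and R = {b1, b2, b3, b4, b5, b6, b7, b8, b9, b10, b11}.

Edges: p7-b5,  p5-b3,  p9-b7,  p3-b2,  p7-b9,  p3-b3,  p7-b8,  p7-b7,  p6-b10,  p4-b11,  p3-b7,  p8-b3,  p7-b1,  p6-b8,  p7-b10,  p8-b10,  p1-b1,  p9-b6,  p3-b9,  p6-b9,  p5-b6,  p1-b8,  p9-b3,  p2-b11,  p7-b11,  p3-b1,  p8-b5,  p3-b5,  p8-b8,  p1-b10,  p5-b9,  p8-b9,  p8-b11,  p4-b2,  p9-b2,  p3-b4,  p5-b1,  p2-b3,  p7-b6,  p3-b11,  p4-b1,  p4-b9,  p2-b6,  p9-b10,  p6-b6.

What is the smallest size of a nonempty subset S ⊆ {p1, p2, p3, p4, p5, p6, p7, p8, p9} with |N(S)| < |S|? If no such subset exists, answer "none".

A matching saturating every left vertex exists, for instance p1→b10, p2→b3, p3→b5, p4→b2, p5→b9, p6→b6, p7→b1, p8→b8, p9→b7.
By Hall's marriage theorem, this means |N(S)| ≥ |S| for every subset S, so no violating subset exists.

none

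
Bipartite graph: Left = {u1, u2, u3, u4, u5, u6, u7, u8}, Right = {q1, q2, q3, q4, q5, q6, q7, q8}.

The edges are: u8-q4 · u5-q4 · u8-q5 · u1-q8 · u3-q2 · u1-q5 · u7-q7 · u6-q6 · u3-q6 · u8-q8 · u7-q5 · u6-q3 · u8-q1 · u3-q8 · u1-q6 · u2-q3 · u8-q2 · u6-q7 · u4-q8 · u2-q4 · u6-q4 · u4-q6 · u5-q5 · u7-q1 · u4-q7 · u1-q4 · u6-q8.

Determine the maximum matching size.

8

For example, pair u1→q8, u2→q3, u3→q2, u4→q7, u5→q5, u6→q6, u7→q1, u8→q4.
All 8 left vertices are matched, so no larger matching exists.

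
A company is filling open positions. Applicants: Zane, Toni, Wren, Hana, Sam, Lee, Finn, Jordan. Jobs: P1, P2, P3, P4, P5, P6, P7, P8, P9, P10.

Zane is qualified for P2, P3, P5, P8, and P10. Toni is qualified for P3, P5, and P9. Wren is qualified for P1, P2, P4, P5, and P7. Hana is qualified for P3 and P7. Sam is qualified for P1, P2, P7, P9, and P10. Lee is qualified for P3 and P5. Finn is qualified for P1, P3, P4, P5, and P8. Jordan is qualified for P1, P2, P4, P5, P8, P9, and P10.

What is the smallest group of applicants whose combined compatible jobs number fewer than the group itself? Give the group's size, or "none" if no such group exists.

A matching saturating every applicant exists, for instance Zane→P8, Toni→P9, Wren→P2, Hana→P7, Sam→P10, Lee→P5, Finn→P3, Jordan→P1.
By Hall's marriage theorem, this means |N(S)| ≥ |S| for every subset S, so no violating subset exists.

none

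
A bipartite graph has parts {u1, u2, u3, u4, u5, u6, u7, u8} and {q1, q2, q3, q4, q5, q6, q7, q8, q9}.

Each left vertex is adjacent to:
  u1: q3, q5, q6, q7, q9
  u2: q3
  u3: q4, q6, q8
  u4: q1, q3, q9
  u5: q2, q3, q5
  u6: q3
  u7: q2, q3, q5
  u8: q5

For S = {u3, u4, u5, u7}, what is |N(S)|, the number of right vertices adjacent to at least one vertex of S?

8

The union of neighbours of {u3, u4, u5, u7} is {q1, q2, q3, q4, q5, q6, q8, q9}, which has 8 elements.
Since |N(S)| = 8 ≥ |S| = 4, Hall's condition holds for this subset.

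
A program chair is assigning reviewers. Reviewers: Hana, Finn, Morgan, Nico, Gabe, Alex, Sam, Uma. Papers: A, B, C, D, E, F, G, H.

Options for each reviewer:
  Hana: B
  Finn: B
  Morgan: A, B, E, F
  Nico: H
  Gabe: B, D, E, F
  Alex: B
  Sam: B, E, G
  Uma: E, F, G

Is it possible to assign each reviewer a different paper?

No

The set {Hana, Finn, Alex} has only 1 neighbour ({B}), so by Hall's theorem at most 6 of the 8 reviewers can be matched.
Hence no matching covers every reviewer.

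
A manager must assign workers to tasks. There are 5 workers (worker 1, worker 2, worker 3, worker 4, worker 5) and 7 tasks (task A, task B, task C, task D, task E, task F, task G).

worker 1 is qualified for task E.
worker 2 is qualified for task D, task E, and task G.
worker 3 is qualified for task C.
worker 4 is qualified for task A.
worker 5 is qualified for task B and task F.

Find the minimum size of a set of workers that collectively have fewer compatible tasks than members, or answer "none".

none

A matching saturating every worker exists, for instance worker 1→task E, worker 2→task D, worker 3→task C, worker 4→task A, worker 5→task B.
By Hall's marriage theorem, this means |N(S)| ≥ |S| for every subset S, so no violating subset exists.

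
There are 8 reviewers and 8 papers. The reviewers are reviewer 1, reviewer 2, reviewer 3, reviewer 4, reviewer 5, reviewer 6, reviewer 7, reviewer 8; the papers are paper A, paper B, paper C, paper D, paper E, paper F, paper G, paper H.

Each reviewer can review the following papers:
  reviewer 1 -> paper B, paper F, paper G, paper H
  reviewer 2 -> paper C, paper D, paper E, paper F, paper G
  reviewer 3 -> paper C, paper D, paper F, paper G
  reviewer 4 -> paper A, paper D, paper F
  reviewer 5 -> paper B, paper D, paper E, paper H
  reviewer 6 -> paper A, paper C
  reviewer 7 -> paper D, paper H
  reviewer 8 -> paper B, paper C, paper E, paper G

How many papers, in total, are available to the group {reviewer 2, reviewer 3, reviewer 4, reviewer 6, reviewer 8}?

7

The union of neighbours of {reviewer 2, reviewer 3, reviewer 4, reviewer 6, reviewer 8} is {paper A, paper B, paper C, paper D, paper E, paper F, paper G}, which has 7 elements.
Since |N(S)| = 7 ≥ |S| = 5, Hall's condition holds for this subset.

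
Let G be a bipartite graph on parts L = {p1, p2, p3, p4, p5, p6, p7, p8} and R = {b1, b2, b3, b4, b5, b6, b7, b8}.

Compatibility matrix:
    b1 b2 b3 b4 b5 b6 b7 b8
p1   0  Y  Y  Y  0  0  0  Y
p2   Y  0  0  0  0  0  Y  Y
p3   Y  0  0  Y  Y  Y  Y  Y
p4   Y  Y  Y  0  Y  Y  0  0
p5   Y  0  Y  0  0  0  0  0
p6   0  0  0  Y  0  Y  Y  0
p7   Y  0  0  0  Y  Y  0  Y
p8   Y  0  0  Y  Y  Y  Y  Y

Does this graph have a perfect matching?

One maximum matching: p1–b2, p2–b8, p3–b1, p4–b5, p5–b3, p6–b4, p7–b6, p8–b7.
Every left vertex is matched, so this is a perfect matching.

Yes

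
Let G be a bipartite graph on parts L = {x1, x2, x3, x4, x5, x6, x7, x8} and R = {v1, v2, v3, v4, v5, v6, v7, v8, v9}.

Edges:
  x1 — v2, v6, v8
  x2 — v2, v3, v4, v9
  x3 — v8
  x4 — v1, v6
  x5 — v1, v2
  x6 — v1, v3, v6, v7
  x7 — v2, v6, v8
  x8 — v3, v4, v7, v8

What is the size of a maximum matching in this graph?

For example, pair x1-v6, x2-v4, x3-v8, x4-v1, x5-v2, x6-v3, x8-v7.
The set {x1, x3, x4, x5, x7} has only 4 neighbours ({v1, v2, v6, v8}), so by Hall's theorem at most 7 of the 8 left vertices can be matched.

7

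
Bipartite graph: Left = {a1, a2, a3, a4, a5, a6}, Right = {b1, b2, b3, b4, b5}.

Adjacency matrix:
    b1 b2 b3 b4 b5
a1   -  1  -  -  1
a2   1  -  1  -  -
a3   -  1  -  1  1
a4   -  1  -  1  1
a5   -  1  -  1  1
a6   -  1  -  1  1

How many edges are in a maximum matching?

A valid assignment of size 4: a1→b2, a2→b3, a3→b4, a4→b5.
The set {a1, a3, a4, a5, a6} has only 3 neighbours ({b2, b4, b5}), so by Hall's theorem at most 4 of the 6 left vertices can be matched.

4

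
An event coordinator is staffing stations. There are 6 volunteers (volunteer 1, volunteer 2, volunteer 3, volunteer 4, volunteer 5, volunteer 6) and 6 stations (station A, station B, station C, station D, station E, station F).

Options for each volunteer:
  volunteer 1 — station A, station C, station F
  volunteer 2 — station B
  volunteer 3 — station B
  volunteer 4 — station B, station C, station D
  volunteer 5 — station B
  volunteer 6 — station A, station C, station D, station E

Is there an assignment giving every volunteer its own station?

The set {volunteer 2, volunteer 3, volunteer 5} has only 1 neighbour ({station B}), so by Hall's theorem at most 4 of the 6 volunteers can be matched.
Hence no matching covers every volunteer.

No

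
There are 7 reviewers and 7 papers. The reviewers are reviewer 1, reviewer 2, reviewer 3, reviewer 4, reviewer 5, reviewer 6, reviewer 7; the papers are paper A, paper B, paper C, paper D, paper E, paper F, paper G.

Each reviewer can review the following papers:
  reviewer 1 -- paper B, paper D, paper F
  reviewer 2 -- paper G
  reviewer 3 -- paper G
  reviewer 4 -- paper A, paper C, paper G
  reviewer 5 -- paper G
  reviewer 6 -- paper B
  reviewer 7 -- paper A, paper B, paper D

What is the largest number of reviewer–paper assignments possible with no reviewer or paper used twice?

5

One maximum matching: reviewer 1-paper F, reviewer 2-paper G, reviewer 4-paper C, reviewer 6-paper B, reviewer 7-paper D.
The set {reviewer 2, reviewer 3, reviewer 5} has only 1 neighbour ({paper G}), so by Hall's theorem at most 5 of the 7 reviewers can be matched.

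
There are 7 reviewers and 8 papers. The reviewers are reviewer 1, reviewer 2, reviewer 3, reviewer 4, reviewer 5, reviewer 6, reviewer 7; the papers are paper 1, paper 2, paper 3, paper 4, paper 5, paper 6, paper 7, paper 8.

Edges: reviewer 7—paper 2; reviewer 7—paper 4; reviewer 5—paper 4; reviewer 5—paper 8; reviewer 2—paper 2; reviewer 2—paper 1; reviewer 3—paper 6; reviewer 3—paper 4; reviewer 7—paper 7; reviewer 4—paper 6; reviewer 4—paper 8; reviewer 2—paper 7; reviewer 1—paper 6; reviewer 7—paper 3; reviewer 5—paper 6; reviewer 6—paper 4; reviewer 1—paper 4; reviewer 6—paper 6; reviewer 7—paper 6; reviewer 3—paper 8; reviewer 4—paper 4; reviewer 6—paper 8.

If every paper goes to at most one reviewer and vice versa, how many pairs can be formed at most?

A valid assignment of size 5: reviewer 1-paper 6, reviewer 2-paper 7, reviewer 3-paper 8, reviewer 4-paper 4, reviewer 7-paper 2.
The set {reviewer 1, reviewer 3, reviewer 4, reviewer 5, reviewer 6} has only 3 neighbours ({paper 4, paper 6, paper 8}), so by Hall's theorem at most 5 of the 7 reviewers can be matched.

5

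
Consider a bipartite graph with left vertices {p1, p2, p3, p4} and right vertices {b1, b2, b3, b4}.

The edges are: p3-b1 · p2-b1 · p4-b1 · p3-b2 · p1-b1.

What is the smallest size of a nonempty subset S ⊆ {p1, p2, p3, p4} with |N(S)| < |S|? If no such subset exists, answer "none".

Take S = {p1, p2}. Its neighbourhood is {b1}, so |N(S)| = 1 < |S| = 2.
No single vertex violates Hall's condition since each has at least one neighbour, so 2 is the minimum.

2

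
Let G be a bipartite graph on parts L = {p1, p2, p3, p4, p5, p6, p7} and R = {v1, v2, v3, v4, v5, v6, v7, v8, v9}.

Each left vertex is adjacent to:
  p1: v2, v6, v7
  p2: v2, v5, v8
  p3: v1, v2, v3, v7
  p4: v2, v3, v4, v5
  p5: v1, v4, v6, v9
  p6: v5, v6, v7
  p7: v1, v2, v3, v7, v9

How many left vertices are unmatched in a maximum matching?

A valid assignment of size 7: p1→v2, p2→v8, p3→v7, p4→v4, p5→v1, p6→v6, p7→v3.
All 7 left vertices are matched, so no larger matching exists.
That matches 7 of the 7, leaving 0 unmatched; no matching can do better.

0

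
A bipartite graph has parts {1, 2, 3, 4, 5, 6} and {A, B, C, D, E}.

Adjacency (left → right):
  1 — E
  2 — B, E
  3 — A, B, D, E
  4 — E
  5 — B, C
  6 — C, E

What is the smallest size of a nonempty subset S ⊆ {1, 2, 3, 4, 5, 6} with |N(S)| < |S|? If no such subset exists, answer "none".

Take S = {1, 4}. Its neighbourhood is {E}, so |N(S)| = 1 < |S| = 2.
No single vertex violates Hall's condition since each has at least one neighbour, so 2 is the minimum.

2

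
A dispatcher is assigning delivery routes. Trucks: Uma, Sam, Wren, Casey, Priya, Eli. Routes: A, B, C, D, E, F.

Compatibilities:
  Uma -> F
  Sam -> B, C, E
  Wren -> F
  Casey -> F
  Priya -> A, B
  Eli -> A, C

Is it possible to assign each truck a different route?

No

The set {Uma, Wren, Casey} has only 1 neighbour ({F}), so by Hall's theorem at most 4 of the 6 trucks can be matched.
Hence no matching covers every truck.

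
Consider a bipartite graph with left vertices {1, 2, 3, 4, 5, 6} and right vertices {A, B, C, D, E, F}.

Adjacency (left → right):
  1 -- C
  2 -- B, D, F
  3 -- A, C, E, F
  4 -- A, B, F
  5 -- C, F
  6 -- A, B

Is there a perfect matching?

For example, pair 1→C, 2→D, 3→E, 4→A, 5→F, 6→B.
Every left vertex is matched, so this is a perfect matching.

Yes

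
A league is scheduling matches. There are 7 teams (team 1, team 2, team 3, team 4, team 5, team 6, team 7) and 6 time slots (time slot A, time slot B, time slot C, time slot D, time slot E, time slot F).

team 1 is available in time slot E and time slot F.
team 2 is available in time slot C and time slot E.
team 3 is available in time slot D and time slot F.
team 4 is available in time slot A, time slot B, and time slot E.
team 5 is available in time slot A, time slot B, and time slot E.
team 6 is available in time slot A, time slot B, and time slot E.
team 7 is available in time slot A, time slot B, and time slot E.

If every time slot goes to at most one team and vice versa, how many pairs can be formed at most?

One maximum matching: team 1→time slot F, team 2→time slot C, team 3→time slot D, team 4→time slot E, team 5→time slot A, team 6→time slot B.
The set {team 4, team 5, team 6, team 7} has only 3 neighbours ({time slot A, time slot B, time slot E}), so by Hall's theorem at most 6 of the 7 teams can be matched.

6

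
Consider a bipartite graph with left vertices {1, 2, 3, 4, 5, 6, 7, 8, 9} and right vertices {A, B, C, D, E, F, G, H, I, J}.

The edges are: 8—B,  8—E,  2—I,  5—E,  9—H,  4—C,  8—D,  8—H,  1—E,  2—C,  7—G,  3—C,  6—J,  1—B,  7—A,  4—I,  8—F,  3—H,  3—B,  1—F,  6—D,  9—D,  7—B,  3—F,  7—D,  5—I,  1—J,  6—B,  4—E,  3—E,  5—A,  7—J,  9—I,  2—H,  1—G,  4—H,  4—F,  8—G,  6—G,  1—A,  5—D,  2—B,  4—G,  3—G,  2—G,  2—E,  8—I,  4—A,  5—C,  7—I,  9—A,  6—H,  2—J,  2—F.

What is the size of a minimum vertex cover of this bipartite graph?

{1, 2, 3, 4, 5, 6, 7, 8, 9} is a vertex cover of size 9: every edge has an endpoint in this set.
No smaller cover exists because 1–E, 2–B, 3–F, 4–H, 5–D, 6–J, 7–A, 8–G, 9–I is a matching of size 9, and a cover must include an endpoint of each of these disjoint edges (König's theorem).

9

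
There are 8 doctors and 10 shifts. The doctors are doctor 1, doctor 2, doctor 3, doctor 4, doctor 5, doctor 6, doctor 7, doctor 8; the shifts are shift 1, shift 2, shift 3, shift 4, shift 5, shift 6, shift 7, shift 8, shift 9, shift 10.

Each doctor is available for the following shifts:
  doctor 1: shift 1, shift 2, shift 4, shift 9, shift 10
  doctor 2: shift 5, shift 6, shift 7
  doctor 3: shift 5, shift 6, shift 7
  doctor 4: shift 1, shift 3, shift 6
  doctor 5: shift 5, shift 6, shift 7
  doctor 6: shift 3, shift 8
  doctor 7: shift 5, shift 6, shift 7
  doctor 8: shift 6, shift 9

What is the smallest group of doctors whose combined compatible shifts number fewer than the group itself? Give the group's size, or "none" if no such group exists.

4

Take S = {doctor 2, doctor 3, doctor 5, doctor 7}. Its neighbourhood is {shift 5, shift 6, shift 7}, so |N(S)| = 3 < |S| = 4.
Every subset of size less than 4 has at least as many neighbours as members, so 4 is the minimum.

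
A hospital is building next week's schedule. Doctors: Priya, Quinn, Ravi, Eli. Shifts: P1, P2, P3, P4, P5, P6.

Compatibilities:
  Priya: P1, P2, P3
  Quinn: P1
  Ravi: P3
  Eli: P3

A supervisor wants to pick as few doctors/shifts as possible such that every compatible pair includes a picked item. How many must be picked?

3

The 3 edges Priya–P2, Quinn–P1, Ravi–P3 form a matching, so any vertex cover needs at least 3 vertices (one per matched edge).
Conversely {Priya, Quinn, P3} meets every edge and has exactly 3 vertices, so 3 is optimal.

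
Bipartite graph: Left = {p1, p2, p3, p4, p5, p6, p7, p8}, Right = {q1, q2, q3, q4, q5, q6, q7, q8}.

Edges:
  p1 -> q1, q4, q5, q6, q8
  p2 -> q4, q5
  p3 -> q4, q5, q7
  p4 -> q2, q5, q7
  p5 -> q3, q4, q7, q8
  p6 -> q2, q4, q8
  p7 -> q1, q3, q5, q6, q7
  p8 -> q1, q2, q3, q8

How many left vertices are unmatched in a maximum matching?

0

One maximum matching: p1–q6, p2–q4, p3–q5, p4–q7, p5–q3, p6–q2, p7–q1, p8–q8.
This saturates every left vertex, so 8 is the maximum.
That matches 8 of the 8, leaving 0 unmatched; no matching can do better.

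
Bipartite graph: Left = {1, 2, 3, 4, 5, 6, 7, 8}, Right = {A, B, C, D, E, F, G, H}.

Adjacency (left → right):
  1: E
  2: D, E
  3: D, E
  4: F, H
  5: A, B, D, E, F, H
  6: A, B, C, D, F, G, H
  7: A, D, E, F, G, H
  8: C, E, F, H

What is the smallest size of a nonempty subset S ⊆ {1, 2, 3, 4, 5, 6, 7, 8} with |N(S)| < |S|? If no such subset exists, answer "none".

3

Take S = {1, 2, 3}. Its neighbourhood is {D, E}, so |N(S)| = 2 < |S| = 3.
Every subset of size less than 3 has at least as many neighbours as members, so 3 is the minimum.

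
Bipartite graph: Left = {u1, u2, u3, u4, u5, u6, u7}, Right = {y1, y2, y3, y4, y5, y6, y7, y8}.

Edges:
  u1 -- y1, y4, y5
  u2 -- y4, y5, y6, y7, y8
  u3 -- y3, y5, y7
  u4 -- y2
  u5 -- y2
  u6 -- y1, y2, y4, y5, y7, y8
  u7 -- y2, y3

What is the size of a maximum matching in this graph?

For example, pair u1-y1, u2-y6, u3-y7, u4-y2, u6-y4, u7-y3.
The set {u4, u5} has only 1 neighbour ({y2}), so by Hall's theorem at most 6 of the 7 left vertices can be matched.

6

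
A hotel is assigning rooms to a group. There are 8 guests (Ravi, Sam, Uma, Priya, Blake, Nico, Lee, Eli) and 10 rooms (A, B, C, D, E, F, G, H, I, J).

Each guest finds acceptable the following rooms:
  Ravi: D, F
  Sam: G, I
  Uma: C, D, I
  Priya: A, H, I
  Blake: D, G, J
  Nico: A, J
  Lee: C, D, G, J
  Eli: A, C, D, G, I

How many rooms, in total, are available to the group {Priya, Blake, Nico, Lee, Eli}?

The union of neighbours of {Priya, Blake, Nico, Lee, Eli} is {A, C, D, G, H, I, J}, which has 7 elements.
Since |N(S)| = 7 ≥ |S| = 5, Hall's condition holds for this subset.

7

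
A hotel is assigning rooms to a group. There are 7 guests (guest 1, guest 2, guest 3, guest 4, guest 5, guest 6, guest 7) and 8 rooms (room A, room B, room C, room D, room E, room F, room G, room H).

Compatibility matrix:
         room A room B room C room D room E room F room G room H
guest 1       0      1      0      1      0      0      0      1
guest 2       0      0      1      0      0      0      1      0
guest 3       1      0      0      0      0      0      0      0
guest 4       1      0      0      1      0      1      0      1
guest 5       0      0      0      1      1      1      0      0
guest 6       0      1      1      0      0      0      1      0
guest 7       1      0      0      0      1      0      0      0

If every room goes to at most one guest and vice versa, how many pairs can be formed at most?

For example, pair guest 1→room B, guest 2→room C, guest 3→room A, guest 4→room H, guest 5→room F, guest 6→room G, guest 7→room E.
All 7 guests are matched, so no larger matching exists.

7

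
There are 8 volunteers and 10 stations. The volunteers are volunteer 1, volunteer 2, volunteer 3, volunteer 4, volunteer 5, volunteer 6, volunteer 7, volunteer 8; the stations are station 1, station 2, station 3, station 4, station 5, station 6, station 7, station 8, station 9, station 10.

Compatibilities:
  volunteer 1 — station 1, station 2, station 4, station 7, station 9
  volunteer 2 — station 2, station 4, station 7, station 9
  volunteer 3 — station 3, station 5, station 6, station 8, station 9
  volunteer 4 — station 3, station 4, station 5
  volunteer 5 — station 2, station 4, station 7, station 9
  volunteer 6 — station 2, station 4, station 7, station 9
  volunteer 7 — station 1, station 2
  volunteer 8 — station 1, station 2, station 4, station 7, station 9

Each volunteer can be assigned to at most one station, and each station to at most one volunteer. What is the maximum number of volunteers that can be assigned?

7

A valid assignment of size 7: volunteer 1-station 1, volunteer 2-station 9, volunteer 3-station 8, volunteer 4-station 3, volunteer 5-station 4, volunteer 6-station 7, volunteer 7-station 2.
The set {volunteer 1, volunteer 2, volunteer 5, volunteer 6, volunteer 7, volunteer 8} has only 5 neighbours ({station 1, station 2, station 4, station 7, station 9}), so by Hall's theorem at most 7 of the 8 volunteers can be matched.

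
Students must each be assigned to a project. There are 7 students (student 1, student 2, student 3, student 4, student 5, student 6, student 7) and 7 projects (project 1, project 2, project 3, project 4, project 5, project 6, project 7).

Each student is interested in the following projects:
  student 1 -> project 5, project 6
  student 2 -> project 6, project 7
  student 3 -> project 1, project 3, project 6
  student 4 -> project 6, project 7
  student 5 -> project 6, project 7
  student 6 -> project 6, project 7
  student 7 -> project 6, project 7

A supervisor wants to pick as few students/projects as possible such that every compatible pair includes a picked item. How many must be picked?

4

A maximum matching has 4 edges (e.g. student 1–project 5, student 2–project 6, student 3–project 1, student 4–project 7).
By König's theorem the minimum vertex cover has the same size. One such cover is {student 1, student 3, project 6, project 7}.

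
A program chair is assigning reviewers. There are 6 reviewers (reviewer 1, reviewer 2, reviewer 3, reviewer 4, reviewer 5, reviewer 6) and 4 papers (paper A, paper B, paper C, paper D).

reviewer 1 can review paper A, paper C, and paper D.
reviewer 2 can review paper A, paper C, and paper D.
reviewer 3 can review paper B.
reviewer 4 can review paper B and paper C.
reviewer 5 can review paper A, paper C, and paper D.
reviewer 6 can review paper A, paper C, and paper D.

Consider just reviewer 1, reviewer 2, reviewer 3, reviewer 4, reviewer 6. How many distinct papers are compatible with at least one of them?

The union of neighbours of {reviewer 1, reviewer 2, reviewer 3, reviewer 4, reviewer 6} is {paper A, paper B, paper C, paper D}, which has 4 elements.
Since |N(S)| = 4 < |S| = 5, Hall's condition fails for this subset.

4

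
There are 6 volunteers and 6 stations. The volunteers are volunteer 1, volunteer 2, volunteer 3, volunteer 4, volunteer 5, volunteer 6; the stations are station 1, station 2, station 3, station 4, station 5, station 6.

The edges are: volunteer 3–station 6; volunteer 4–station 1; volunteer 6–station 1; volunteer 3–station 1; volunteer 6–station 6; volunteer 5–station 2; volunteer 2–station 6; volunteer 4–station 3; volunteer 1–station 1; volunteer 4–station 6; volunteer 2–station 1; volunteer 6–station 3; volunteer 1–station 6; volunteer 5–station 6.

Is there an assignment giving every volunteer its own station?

The set {volunteer 1, volunteer 2, volunteer 3, volunteer 4, volunteer 6} has only 3 neighbours ({station 1, station 3, station 6}), so by Hall's theorem at most 4 of the 6 volunteers can be matched.
Hence no matching covers every volunteer.

No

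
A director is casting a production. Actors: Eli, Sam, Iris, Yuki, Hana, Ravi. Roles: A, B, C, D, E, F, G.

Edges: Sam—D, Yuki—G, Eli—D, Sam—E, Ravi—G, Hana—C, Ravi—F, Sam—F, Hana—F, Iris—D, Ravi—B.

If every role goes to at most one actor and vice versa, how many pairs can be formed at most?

For example, pair Eli→D, Sam→E, Yuki→G, Hana→F, Ravi→B.
The set {Eli, Iris} has only 1 neighbour ({D}), so by Hall's theorem at most 5 of the 6 actors can be matched.

5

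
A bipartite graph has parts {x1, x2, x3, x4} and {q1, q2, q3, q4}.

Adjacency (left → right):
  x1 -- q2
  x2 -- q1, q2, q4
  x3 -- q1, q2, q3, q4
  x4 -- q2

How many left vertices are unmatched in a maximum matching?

1

For example, pair x1→q2, x2→q1, x3→q4.
The set {x1, x4} has only 1 neighbour ({q2}), so by Hall's theorem at most 3 of the 4 left vertices can be matched.
That matches 3 of the 4, leaving 1 unmatched; no matching can do better.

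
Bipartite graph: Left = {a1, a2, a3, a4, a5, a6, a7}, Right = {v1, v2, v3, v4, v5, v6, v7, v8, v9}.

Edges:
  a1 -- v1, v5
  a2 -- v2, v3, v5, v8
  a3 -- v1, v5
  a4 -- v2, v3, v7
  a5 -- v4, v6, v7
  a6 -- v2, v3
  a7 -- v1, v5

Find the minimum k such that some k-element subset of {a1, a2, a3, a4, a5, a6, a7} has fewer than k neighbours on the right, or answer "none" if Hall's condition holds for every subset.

Take S = {a1, a3, a7}. Its neighbourhood is {v1, v5}, so |N(S)| = 2 < |S| = 3.
Every subset of size less than 3 has at least as many neighbours as members, so 3 is the minimum.

3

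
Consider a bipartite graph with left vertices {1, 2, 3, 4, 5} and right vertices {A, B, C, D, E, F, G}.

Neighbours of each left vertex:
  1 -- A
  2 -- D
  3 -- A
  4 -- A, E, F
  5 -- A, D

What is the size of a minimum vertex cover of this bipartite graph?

{4, A, D} is a vertex cover of size 3: every edge has an endpoint in this set.
No smaller cover exists because 1–A, 2–D, 4–E is a matching of size 3, and a cover must include an endpoint of each of these disjoint edges (König's theorem).

3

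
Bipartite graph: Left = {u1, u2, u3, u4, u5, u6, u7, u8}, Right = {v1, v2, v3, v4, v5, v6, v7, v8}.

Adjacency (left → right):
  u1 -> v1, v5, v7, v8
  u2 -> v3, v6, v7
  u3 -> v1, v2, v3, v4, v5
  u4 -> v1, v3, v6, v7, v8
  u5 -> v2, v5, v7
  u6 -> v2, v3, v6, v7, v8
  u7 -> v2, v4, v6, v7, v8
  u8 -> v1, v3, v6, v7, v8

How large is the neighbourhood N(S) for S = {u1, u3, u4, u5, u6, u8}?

8

The union of neighbours of {u1, u3, u4, u5, u6, u8} is {v1, v2, v3, v4, v5, v6, v7, v8}, which has 8 elements.
Since |N(S)| = 8 ≥ |S| = 6, Hall's condition holds for this subset.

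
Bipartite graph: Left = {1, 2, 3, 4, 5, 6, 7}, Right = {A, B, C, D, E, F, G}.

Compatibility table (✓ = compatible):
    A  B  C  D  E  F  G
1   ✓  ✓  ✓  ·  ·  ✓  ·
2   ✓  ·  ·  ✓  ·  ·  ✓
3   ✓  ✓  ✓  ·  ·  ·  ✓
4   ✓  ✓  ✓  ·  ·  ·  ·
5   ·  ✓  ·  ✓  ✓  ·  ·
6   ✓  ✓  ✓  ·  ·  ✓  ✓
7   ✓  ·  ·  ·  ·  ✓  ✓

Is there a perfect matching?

One maximum matching: 1-B, 2-D, 3-C, 4-A, 5-E, 6-G, 7-F.
All 7 left vertices are covered.

Yes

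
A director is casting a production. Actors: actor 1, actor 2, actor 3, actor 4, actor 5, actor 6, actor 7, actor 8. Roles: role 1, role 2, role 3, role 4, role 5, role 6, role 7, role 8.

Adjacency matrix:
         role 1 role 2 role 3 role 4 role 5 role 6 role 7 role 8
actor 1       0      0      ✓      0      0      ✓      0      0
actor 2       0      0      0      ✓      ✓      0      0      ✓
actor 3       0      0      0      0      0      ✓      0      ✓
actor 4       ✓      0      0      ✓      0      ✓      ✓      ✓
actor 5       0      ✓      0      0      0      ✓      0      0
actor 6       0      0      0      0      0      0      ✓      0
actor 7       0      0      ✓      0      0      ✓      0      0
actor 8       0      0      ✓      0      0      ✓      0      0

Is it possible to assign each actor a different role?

No

The set {actor 1, actor 7, actor 8} has only 2 neighbours ({role 3, role 6}), so by Hall's theorem at most 7 of the 8 actors can be matched.
Hence no matching covers every actor.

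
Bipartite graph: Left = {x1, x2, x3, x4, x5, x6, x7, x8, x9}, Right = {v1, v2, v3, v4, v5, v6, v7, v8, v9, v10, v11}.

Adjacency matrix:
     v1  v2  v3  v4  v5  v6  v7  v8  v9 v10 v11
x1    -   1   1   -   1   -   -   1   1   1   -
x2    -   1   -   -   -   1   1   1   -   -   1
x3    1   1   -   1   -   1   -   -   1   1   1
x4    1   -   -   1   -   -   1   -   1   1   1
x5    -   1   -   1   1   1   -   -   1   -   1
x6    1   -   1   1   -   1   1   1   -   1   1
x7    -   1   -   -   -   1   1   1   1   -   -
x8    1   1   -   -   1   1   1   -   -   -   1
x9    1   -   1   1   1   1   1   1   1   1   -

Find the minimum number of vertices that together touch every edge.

9

A maximum matching has 9 edges (e.g. x1–v5, x2–v11, x3–v10, x4–v1, x5–v6, x6–v3, x7–v9, x8–v2, x9–v8).
By König's theorem the minimum vertex cover has the same size. One such cover is {x1, x2, x3, x4, x5, x6, x7, x8, x9}.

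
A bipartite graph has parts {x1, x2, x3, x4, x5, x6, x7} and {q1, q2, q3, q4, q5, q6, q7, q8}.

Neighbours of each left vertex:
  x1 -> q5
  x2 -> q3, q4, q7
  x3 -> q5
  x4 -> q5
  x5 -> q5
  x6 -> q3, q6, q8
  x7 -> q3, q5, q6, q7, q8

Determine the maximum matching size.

One maximum matching: x1→q5, x2→q4, x6→q8, x7→q6.
The set {x1, x3, x4, x5} has only 1 neighbour ({q5}), so by Hall's theorem at most 4 of the 7 left vertices can be matched.

4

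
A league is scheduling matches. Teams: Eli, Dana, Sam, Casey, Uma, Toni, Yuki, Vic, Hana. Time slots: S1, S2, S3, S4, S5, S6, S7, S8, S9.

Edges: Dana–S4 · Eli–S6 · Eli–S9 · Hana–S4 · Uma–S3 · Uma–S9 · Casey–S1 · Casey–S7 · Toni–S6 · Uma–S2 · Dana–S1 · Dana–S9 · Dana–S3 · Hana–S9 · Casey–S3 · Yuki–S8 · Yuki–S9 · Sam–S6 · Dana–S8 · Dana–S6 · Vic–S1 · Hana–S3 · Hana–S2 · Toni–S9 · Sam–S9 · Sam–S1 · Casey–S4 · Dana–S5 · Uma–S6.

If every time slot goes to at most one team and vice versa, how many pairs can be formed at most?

A valid assignment of size 8: Eli-S9, Dana-S4, Sam-S1, Casey-S7, Uma-S3, Toni-S6, Yuki-S8, Hana-S2.
The set {Eli, Sam, Toni, Vic} has only 3 neighbours ({S1, S6, S9}), so by Hall's theorem at most 8 of the 9 teams can be matched.

8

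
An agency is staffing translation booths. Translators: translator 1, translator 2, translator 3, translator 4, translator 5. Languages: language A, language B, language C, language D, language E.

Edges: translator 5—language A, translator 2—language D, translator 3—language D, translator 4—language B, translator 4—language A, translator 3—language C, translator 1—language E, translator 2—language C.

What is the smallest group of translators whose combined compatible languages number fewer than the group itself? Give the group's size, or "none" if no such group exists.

A matching saturating every translator exists, for instance translator 1→language E, translator 2→language C, translator 3→language D, translator 4→language B, translator 5→language A.
By Hall's marriage theorem, this means |N(S)| ≥ |S| for every subset S, so no violating subset exists.

none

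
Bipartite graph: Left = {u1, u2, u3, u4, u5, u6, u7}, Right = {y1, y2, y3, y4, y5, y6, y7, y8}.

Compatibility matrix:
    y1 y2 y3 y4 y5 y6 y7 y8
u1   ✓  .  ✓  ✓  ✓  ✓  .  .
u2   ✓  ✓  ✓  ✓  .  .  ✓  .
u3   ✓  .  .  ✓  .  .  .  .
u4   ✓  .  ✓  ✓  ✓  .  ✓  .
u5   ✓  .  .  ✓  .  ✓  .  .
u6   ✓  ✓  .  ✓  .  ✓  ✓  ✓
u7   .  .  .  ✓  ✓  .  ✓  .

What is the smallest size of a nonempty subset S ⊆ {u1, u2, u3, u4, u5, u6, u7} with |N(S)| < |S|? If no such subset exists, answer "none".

A matching saturating every left vertex exists, for instance u1→y3, u2→y2, u3→y4, u4→y5, u5→y1, u6→y6, u7→y7.
By Hall's marriage theorem, this means |N(S)| ≥ |S| for every subset S, so no violating subset exists.

none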